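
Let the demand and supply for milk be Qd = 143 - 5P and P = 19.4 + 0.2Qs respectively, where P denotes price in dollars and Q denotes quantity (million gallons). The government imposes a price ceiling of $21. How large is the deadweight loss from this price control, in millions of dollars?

45

Rearranging supply gives Qs = 5P - 97. In a free market, 143 - 5P = 5P - 97 gives the equilibrium P* = 24, Q* = 23.
The ceiling of 21 is below the equilibrium price 24, so it binds.
At P = 21: Qd = 143 - 5·21 = 38 and Qs = 5·21 - 97 = 8.
Quantity traded falls to 8. At Q = 8 the demand price is (143 - 8)/5 = 27 and the supply price is (97 + 8)/5 = 21.
Deadweight loss = ½ · (27 - 21) · (23 - 8) = ½ · 6 · 15 = 45.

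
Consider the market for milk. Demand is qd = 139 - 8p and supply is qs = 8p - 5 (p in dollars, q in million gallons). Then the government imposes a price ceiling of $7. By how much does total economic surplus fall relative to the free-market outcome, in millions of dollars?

Equilibrium: 139 - 8p = 8p - 5, so 144 = 16p and p* = 9, q* = 67.
Since 7 < 9, the ceiling is binding.
At p = 7: qd = 139 - 8·7 = 83 and qs = 8·7 - 5 = 51.
Quantity traded falls to 51. At q = 51 the demand price is (139 - 51)/8 = 11 and the supply price is (5 + 51)/8 = 7.
Deadweight loss = ½ · (11 - 7) · (67 - 51) = ½ · 4 · 16 = 32.

32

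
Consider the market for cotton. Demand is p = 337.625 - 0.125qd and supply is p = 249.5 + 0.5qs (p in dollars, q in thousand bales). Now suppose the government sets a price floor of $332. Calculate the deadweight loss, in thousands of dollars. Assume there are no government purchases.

2880

Rearranging demand gives qd = 2701 - 8p; rearranging supply gives qs = 2p - 499. In a free market, 2701 - 8p = 2p - 499 gives the equilibrium p* = 320, q* = 141.
Since 332 > 320, the floor is binding.
At p = 332: qd = 2701 - 8·332 = 45 and qs = 2·332 - 499 = 165.
Quantity traded falls to 45. At q = 45 the demand price is (2701 - 45)/8 = 332 and the supply price is (499 + 45)/2 = 272.
Deadweight loss = ½ · (332 - 272) · (141 - 45) = ½ · 60 · 96 = 2880.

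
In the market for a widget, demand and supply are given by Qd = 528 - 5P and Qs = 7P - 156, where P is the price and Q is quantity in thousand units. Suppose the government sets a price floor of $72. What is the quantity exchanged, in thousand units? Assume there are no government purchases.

168

Without the control the market clears where 528 - 5P = 7P - 156, i.e. P* = 57 and Q* = 243.
The floor of 72 is above the equilibrium price 57, so it binds.
At P = 72: Qd = 528 - 5·72 = 168 and Qs = 7·72 - 156 = 348.
The quantity actually transacted is the short side, demand: 168.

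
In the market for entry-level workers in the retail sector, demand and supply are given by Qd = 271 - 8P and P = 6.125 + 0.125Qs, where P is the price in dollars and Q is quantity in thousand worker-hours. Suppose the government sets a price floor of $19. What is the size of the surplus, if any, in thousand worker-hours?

0

Rearranging supply gives Qs = 8P - 49. Equilibrium: 271 - 8P = 8P - 49, so 320 = 16P and P* = 20, Q* = 111.
The floor of 19 is below the equilibrium price 20, so it is not binding; the market clears at P* = 20, Q* = 111.
Since the control does not bind, there is no surplus.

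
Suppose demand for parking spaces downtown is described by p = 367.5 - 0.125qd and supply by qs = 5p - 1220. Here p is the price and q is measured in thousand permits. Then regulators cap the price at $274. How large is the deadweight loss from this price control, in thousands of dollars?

8596.25

Rearranging demand gives qd = 2940 - 8p. Equilibrium: 2940 - 8p = 5p - 1220, so 4160 = 13p and p* = 320, q* = 380.
Since 274 < 320, the ceiling is binding.
At p = 274: qd = 2940 - 8·274 = 748 and qs = 5·274 - 1220 = 150.
Quantity traded falls to 150. At q = 150 the demand price is (2940 - 150)/8 = 348.75 and the supply price is (1220 + 150)/5 = 274.
Deadweight loss = ½ · (348.75 - 274) · (380 - 150) = ½ · 74.75 · 230 = 8596.25.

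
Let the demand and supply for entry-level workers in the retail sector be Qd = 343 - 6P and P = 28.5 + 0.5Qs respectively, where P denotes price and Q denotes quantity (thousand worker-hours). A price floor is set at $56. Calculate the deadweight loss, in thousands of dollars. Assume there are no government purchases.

432

Rearranging supply gives Qs = 2P - 57. Without the control the market clears where 343 - 6P = 2P - 57, i.e. P* = 50 and Q* = 43.
The floor of 56 is above the equilibrium price 50, so it binds.
At P = 56: Qd = 343 - 6·56 = 7 and Qs = 2·56 - 57 = 55.
Quantity traded falls to 7. At Q = 7 the demand price is (343 - 7)/6 = 56 and the supply price is (57 + 7)/2 = 32.
Deadweight loss = ½ · (56 - 32) · (43 - 7) = ½ · 24 · 36 = 432.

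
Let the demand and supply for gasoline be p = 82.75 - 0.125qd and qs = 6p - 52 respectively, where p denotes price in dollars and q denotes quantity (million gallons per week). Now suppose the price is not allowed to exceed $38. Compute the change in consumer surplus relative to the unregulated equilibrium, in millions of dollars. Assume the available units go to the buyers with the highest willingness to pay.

1907.75

Rearranging demand gives qd = 662 - 8p. In a free market, 662 - 8p = 6p - 52 gives the equilibrium p* = 51, q* = 254.
Since 38 < 51, the ceiling is binding.
At p = 38: qd = 662 - 8·38 = 358 and qs = 6·38 - 52 = 176.
Consumer surplus without the control is ½ · (82.75 - 51) · 254 = 4032.25.
With the ceiling, 176 units are sold at 38 (assume they go to the highest-value buyers). The demand price at q = 176 is 60.75, so CS = ½ · [(82.75 - 38) + (60.75 - 38)] · 176 = 5940.
Change in consumer surplus = 5940 - 4032.25 = 1907.75.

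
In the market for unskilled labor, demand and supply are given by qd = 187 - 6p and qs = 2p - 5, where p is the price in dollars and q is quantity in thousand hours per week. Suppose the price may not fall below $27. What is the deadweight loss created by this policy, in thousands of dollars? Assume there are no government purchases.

108

Setting quantity demanded equal to quantity supplied, 187 - 6p = 2p - 5, gives p* = 24 and q* = 43.
Since 27 > 24, the floor is binding.
At p = 27: qd = 187 - 6·27 = 25 and qs = 2·27 - 5 = 49.
Quantity traded falls to 25. At q = 25 the demand price is (187 - 25)/6 = 27 and the supply price is (5 + 25)/2 = 15.
Deadweight loss = ½ · (27 - 15) · (43 - 25) = ½ · 12 · 18 = 108.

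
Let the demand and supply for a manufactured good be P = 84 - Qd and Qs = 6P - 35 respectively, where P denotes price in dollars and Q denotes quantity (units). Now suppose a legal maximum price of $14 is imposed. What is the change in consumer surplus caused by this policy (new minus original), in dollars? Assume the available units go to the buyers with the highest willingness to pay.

-15

Rearranging demand gives Qd = 84 - P. Setting quantity demanded equal to quantity supplied, 84 - P = 6P - 35, gives P* = 17 and Q* = 67.
Because the ceiling (14) lies below the market-clearing price, it is binding.
At P = 14: Qd = 84 - 14 = 70 and Qs = 6·14 - 35 = 49.
Consumer surplus without the control is ½ · (84 - 17) · 67 = 2244.5.
With the ceiling, 49 units are sold at 14 (assume they go to the highest-value buyers). The demand price at Q = 49 is 35, so CS = ½ · [(84 - 14) + (35 - 14)] · 49 = 2229.5.
Change in consumer surplus = 2229.5 - 2244.5 = -15.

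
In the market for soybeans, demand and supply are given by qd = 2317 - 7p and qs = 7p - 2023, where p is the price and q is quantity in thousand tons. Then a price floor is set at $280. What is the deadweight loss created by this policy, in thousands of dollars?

Without the control the market clears where 2317 - 7p = 7p - 2023, i.e. p* = 310 and q* = 147.
The floor of 280 is below the equilibrium price 310, so it is not binding; the market clears at p* = 310, q* = 147.
Since the control does not bind, no trades are prevented and deadweight loss is zero.

0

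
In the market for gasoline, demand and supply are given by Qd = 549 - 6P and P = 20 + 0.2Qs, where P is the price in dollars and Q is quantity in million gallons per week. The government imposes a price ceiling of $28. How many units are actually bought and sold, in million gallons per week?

Rearranging supply gives Qs = 5P - 100. Equilibrium: 549 - 6P = 5P - 100, so 649 = 11P and P* = 59, Q* = 195.
Since 28 < 59, the ceiling is binding.
At P = 28: Qd = 549 - 6·28 = 381 and Qs = 5·28 - 100 = 40.
The quantity actually transacted is the short side, supply: 40.

40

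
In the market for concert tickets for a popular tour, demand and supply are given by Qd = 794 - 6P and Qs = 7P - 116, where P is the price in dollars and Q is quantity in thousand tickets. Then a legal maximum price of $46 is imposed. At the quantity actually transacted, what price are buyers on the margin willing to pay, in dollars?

98

In a free market, 794 - 6P = 7P - 116 gives the equilibrium P* = 70, Q* = 374.
Since 46 < 70, the ceiling is binding.
At P = 46: Qd = 794 - 6·46 = 518 and Qs = 7·46 - 116 = 206.
Only 206 units reach the market. On the demand curve, the marginal buyer's willingness to pay at Q = 206 is (794 - 206)/6 = 98.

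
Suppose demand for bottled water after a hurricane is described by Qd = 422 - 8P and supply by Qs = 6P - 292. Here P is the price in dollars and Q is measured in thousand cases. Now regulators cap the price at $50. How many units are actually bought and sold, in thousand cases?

8

Setting quantity demanded equal to quantity supplied, 422 - 8P = 6P - 292, gives P* = 51 and Q* = 14.
Since 50 < 51, the ceiling is binding.
At P = 50: Qd = 422 - 8·50 = 22 and Qs = 6·50 - 292 = 8.
The quantity actually transacted is the short side, supply: 8.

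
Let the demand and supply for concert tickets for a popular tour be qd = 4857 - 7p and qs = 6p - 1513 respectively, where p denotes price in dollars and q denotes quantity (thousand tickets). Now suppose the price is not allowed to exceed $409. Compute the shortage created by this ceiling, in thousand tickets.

1053

Without the control the market clears where 4857 - 7p = 6p - 1513, i.e. p* = 490 and q* = 1427.
Because the ceiling (409) lies below the market-clearing price, it is binding.
At p = 409: qd = 4857 - 7·409 = 1994 and qs = 6·409 - 1513 = 941.
Shortage = qd - qs = 1994 - 941 = 1053.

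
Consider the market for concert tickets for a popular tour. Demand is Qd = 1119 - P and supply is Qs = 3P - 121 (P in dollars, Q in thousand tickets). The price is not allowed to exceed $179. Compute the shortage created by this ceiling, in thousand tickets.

Equilibrium: 1119 - P = 3P - 121, so 1240 = 4P and P* = 310, Q* = 809.
The ceiling of 179 is below the equilibrium price 310, so it binds.
At P = 179: Qd = 1119 - 179 = 940 and Qs = 3·179 - 121 = 416.
Shortage = Qd - Qs = 940 - 416 = 524.

524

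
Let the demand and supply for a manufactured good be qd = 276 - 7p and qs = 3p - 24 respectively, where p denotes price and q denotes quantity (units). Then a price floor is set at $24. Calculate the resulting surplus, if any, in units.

Setting quantity demanded equal to quantity supplied, 276 - 7p = 3p - 24, gives p* = 30 and q* = 66.
Since 24 is below p* = 30, the floor does not bind and the free-market outcome prevails.
Since the control does not bind, there is no surplus.

0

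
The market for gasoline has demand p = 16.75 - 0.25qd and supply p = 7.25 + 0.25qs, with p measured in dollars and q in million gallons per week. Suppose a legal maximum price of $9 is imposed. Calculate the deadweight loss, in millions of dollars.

Rearranging demand gives qd = 67 - 4p; rearranging supply gives qs = 4p - 29. Without the control the market clears where 67 - 4p = 4p - 29, i.e. p* = 12 and q* = 19.
The ceiling of 9 is below the equilibrium price 12, so it binds.
At p = 9: qd = 67 - 4·9 = 31 and qs = 4·9 - 29 = 7.
Quantity traded falls to 7. At q = 7 the demand price is (67 - 7)/4 = 15 and the supply price is (29 + 7)/4 = 9.
Deadweight loss = ½ · (15 - 9) · (19 - 7) = ½ · 6 · 12 = 36.

36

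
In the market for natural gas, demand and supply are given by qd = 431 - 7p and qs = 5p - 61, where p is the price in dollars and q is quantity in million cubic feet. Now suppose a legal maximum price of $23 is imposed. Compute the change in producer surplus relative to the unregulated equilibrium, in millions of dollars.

Equilibrium: 431 - 7p = 5p - 61, so 492 = 12p and p* = 41, q* = 144.
Because the ceiling (23) lies below the market-clearing price, it is binding.
At p = 23: qd = 431 - 7·23 = 270 and qs = 5·23 - 61 = 54.
Producer surplus without the control is ½ · (41 - 12.2) · 144 = 2073.6.
With the ceiling, producers sell 54 units at 23, so PS = ½ · (23 - 12.2) · 54 = 291.6.
Change in producer surplus = 291.6 - 2073.6 = -1782.

-1782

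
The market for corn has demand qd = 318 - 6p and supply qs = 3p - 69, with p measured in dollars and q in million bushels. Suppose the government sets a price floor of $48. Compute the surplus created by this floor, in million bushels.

45

Equilibrium: 318 - 6p = 3p - 69, so 387 = 9p and p* = 43, q* = 60.
Because the floor (48) lies above the market-clearing price, it is binding.
At p = 48: qd = 318 - 6·48 = 30 and qs = 3·48 - 69 = 75.
Surplus = qs - qd = 75 - 30 = 45.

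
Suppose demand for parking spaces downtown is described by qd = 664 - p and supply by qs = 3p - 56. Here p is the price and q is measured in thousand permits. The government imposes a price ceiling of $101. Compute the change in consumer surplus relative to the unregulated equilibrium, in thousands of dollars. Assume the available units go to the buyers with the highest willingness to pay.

Setting quantity demanded equal to quantity supplied, 664 - p = 3p - 56, gives p* = 180 and q* = 484.
The ceiling of 101 is below the equilibrium price 180, so it binds.
At p = 101: qd = 664 - 101 = 563 and qs = 3·101 - 56 = 247.
Consumer surplus without the control is ½ · (664 - 180) · 484 = 117128.
With the ceiling, 247 units are sold at 101 (assume they go to the highest-value buyers). The demand price at q = 247 is 417, so CS = ½ · [(664 - 101) + (417 - 101)] · 247 = 108556.5.
Change in consumer surplus = 108556.5 - 117128 = -8571.5.

-8571.5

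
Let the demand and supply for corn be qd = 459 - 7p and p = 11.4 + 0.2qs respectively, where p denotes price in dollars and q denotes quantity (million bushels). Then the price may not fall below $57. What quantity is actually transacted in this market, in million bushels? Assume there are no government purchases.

60

Rearranging supply gives qs = 5p - 57. Equilibrium: 459 - 7p = 5p - 57, so 516 = 12p and p* = 43, q* = 158.
Since 57 > 43, the floor is binding.
At p = 57: qd = 459 - 7·57 = 60 and qs = 5·57 - 57 = 228.
The quantity actually transacted is the short side, demand: 60.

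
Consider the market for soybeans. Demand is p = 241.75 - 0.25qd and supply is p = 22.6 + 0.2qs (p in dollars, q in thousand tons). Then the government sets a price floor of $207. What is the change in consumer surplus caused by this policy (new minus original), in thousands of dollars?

-27231

Rearranging demand gives qd = 967 - 4p; rearranging supply gives qs = 5p - 113. Without the control the market clears where 967 - 4p = 5p - 113, i.e. p* = 120 and q* = 487.
Since 207 > 120, the floor is binding.
At p = 207: qd = 967 - 4·207 = 139 and qs = 5·207 - 113 = 922.
Consumer surplus without the control is ½ · (241.75 - 120) · 487 = 29646.125.
With the floor, consumers buy 139 units at 207, so CS = ½ · (241.75 - 207) · 139 = 2415.125.
Change in consumer surplus = 2415.125 - 29646.125 = -27231.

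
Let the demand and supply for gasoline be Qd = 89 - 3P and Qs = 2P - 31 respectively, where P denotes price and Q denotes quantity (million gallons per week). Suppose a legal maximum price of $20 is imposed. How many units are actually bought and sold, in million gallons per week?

9

Setting quantity demanded equal to quantity supplied, 89 - 3P = 2P - 31, gives P* = 24 and Q* = 17.
Since 20 < 24, the ceiling is binding.
At P = 20: Qd = 89 - 3·20 = 29 and Qs = 2·20 - 31 = 9.
The quantity actually transacted is the short side, supply: 9.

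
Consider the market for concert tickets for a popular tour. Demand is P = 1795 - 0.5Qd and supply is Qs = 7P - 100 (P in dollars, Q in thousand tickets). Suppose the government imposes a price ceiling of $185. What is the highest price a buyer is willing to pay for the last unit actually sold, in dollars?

1197.5

Rearranging demand gives Qd = 3590 - 2P. In a free market, 3590 - 2P = 7P - 100 gives the equilibrium P* = 410, Q* = 2770.
The ceiling of 185 is below the equilibrium price 410, so it binds.
At P = 185: Qd = 3590 - 2·185 = 3220 and Qs = 7·185 - 100 = 1195.
Only 1195 units reach the market. On the demand curve, the marginal buyer's willingness to pay at Q = 1195 is (3590 - 1195)/2 = 1197.5.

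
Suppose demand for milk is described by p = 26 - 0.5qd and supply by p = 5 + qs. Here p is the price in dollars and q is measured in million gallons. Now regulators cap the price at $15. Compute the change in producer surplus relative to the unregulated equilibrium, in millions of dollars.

-48

Rearranging demand gives qd = 52 - 2p; rearranging supply gives qs = p - 5. Equilibrium: 52 - 2p = p - 5, so 57 = 3p and p* = 19, q* = 14.
Because the ceiling (15) lies below the market-clearing price, it is binding.
At p = 15: qd = 52 - 2·15 = 22 and qs = 15 - 5 = 10.
Producer surplus without the control is ½ · (19 - 5) · 14 = 98.
With the ceiling, producers sell 10 units at 15, so PS = ½ · (15 - 5) · 10 = 50.
Change in producer surplus = 50 - 98 = -48.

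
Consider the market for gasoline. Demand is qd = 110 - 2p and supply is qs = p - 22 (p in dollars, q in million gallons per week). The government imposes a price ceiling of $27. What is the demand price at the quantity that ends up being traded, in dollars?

Setting quantity demanded equal to quantity supplied, 110 - 2p = p - 22, gives p* = 44 and q* = 22.
Because the ceiling (27) lies below the market-clearing price, it is binding.
At p = 27: qd = 110 - 2·27 = 56 and qs = 27 - 22 = 5.
Only 5 units reach the market. On the demand curve, the marginal buyer's willingness to pay at q = 5 is (110 - 5)/2 = 52.5.

52.5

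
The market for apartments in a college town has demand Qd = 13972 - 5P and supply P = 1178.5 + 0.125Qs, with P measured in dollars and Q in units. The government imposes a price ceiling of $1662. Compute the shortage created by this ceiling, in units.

1794

Rearranging supply gives Qs = 8P - 9428. In a free market, 13972 - 5P = 8P - 9428 gives the equilibrium P* = 1800, Q* = 4972.
The ceiling of 1662 is below the equilibrium price 1800, so it binds.
At P = 1662: Qd = 13972 - 5·1662 = 5662 and Qs = 8·1662 - 9428 = 3868.
Shortage = Qd - Qs = 5662 - 3868 = 1794.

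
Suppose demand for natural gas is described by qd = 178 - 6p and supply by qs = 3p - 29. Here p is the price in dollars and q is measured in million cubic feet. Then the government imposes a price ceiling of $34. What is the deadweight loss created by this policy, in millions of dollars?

Setting quantity demanded equal to quantity supplied, 178 - 6p = 3p - 29, gives p* = 23 and q* = 40.
Since 34 is above p* = 23, the ceiling does not bind and the free-market outcome prevails.
Since the control does not bind, no trades are prevented and deadweight loss is zero.

0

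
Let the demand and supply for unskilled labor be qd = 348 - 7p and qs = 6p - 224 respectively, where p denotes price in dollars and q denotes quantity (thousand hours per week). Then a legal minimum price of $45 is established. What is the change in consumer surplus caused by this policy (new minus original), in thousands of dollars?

-36.5

Without the control the market clears where 348 - 7p = 6p - 224, i.e. p* = 44 and q* = 40.
Since 45 > 44, the floor is binding.
At p = 45: qd = 348 - 7·45 = 33 and qs = 6·45 - 224 = 46.
Consumer surplus without the control is ½ · (348/7 - 44) · 40 = 800/7.
With the floor, consumers buy 33 units at 45, so CS = ½ · (348/7 - 45) · 33 = 1089/14.
Change in consumer surplus = 1089/14 - 800/7 = -36.5.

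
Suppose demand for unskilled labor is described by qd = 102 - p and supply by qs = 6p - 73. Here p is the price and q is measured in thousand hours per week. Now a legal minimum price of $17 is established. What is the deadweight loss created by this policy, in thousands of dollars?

Without the control the market clears where 102 - p = 6p - 73, i.e. p* = 25 and q* = 77.
The floor of 17 is below the equilibrium price 25, so it is not binding; the market clears at p* = 25, q* = 77.
Since the control does not bind, no trades are prevented and deadweight loss is zero.

0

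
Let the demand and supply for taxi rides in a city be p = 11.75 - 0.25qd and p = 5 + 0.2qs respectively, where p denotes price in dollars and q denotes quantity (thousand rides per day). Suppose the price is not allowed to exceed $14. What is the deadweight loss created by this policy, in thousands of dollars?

0

Rearranging demand gives qd = 47 - 4p; rearranging supply gives qs = 5p - 25. Without the control the market clears where 47 - 4p = 5p - 25, i.e. p* = 8 and q* = 15.
Since 14 is above p* = 8, the ceiling does not bind and the free-market outcome prevails.
Since the control does not bind, no trades are prevented and deadweight loss is zero.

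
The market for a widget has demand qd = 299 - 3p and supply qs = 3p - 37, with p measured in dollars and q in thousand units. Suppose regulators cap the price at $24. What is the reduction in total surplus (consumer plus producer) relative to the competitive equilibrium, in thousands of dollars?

3072

Without the control the market clears where 299 - 3p = 3p - 37, i.e. p* = 56 and q* = 131.
The ceiling of 24 is below the equilibrium price 56, so it binds.
At p = 24: qd = 299 - 3·24 = 227 and qs = 3·24 - 37 = 35.
Quantity traded falls to 35. At q = 35 the demand price is (299 - 35)/3 = 88 and the supply price is (37 + 35)/3 = 24.
Deadweight loss = ½ · (88 - 24) · (131 - 35) = ½ · 64 · 96 = 3072.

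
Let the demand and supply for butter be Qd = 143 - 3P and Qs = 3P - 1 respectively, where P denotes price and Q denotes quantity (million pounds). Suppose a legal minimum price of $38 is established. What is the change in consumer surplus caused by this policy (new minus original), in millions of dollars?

-700

Without the control the market clears where 143 - 3P = 3P - 1, i.e. P* = 24 and Q* = 71.
Since 38 > 24, the floor is binding.
At P = 38: Qd = 143 - 3·38 = 29 and Qs = 3·38 - 1 = 113.
Consumer surplus without the control is ½ · (143/3 - 24) · 71 = 5041/6.
With the floor, consumers buy 29 units at 38, so CS = ½ · (143/3 - 38) · 29 = 841/6.
Change in consumer surplus = 841/6 - 5041/6 = -700.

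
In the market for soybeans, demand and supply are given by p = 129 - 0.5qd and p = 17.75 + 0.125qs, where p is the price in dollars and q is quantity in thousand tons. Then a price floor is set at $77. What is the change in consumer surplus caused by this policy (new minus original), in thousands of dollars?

Rearranging demand gives qd = 258 - 2p; rearranging supply gives qs = 8p - 142. In a free market, 258 - 2p = 8p - 142 gives the equilibrium p* = 40, q* = 178.
The floor of 77 is above the equilibrium price 40, so it binds.
At p = 77: qd = 258 - 2·77 = 104 and qs = 8·77 - 142 = 474.
Consumer surplus without the control is ½ · (129 - 40) · 178 = 7921.
With the floor, consumers buy 104 units at 77, so CS = ½ · (129 - 77) · 104 = 2704.
Change in consumer surplus = 2704 - 7921 = -5217.

-5217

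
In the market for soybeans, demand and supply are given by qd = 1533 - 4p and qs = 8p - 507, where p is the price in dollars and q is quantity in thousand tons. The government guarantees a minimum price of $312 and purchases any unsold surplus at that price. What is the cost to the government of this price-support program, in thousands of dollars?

In a free market, 1533 - 4p = 8p - 507 gives the equilibrium p* = 170, q* = 853.
Since 312 > 170, the floor is binding.
At p = 312: qd = 1533 - 4·312 = 285 and qs = 8·312 - 507 = 1989.
Surplus = qs - qd = 1704.
Government expenditure = surplus × support price = 1704 × 312 = 531648.

531648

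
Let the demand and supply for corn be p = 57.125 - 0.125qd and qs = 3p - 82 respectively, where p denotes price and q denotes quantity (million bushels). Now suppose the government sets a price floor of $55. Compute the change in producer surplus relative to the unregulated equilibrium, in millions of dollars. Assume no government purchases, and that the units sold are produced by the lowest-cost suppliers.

-282

Rearranging demand gives qd = 457 - 8p. Without the control the market clears where 457 - 8p = 3p - 82, i.e. p* = 49 and q* = 65.
Because the floor (55) lies above the market-clearing price, it is binding.
At p = 55: qd = 457 - 8·55 = 17 and qs = 3·55 - 82 = 83.
Producer surplus without the control is ½ · (49 - 82/3) · 65 = 4225/6.
With the floor, 17 units are sold at 55. The supply price at q = 17 is 33, so PS = ½ · [(55 - 82/3) + (55 - 33)] · 17 = 2533/6.
Change in producer surplus = 2533/6 - 4225/6 = -282.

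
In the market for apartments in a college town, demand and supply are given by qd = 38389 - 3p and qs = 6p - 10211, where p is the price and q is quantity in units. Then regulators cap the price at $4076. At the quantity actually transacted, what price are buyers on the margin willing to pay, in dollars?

8048

Equilibrium: 38389 - 3p = 6p - 10211, so 48600 = 9p and p* = 5400, q* = 22189.
Because the ceiling (4076) lies below the market-clearing price, it is binding.
At p = 4076: qd = 38389 - 3·4076 = 26161 and qs = 6·4076 - 10211 = 14245.
Only 14245 units reach the market. On the demand curve, the marginal buyer's willingness to pay at q = 14245 is (38389 - 14245)/3 = 8048.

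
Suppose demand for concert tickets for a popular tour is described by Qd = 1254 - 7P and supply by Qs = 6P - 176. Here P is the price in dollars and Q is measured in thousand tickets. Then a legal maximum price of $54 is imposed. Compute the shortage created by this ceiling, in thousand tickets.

In a free market, 1254 - 7P = 6P - 176 gives the equilibrium P* = 110, Q* = 484.
Since 54 < 110, the ceiling is binding.
At P = 54: Qd = 1254 - 7·54 = 876 and Qs = 6·54 - 176 = 148.
Shortage = Qd - Qs = 876 - 148 = 728.

728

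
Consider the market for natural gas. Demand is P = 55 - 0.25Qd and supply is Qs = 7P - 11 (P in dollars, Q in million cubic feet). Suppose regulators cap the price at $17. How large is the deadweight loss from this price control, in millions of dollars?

154

Rearranging demand gives Qd = 220 - 4P. In a free market, 220 - 4P = 7P - 11 gives the equilibrium P* = 21, Q* = 136.
The ceiling of 17 is below the equilibrium price 21, so it binds.
At P = 17: Qd = 220 - 4·17 = 152 and Qs = 7·17 - 11 = 108.
Quantity traded falls to 108. At Q = 108 the demand price is (220 - 108)/4 = 28 and the supply price is (11 + 108)/7 = 17.
Deadweight loss = ½ · (28 - 17) · (136 - 108) = ½ · 11 · 28 = 154.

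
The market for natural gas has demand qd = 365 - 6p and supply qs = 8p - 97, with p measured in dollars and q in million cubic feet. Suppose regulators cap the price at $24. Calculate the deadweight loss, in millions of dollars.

756

Equilibrium: 365 - 6p = 8p - 97, so 462 = 14p and p* = 33, q* = 167.
Since 24 < 33, the ceiling is binding.
At p = 24: qd = 365 - 6·24 = 221 and qs = 8·24 - 97 = 95.
Quantity traded falls to 95. At q = 95 the demand price is (365 - 95)/6 = 45 and the supply price is (97 + 95)/8 = 24.
Deadweight loss = ½ · (45 - 24) · (167 - 95) = ½ · 21 · 72 = 756.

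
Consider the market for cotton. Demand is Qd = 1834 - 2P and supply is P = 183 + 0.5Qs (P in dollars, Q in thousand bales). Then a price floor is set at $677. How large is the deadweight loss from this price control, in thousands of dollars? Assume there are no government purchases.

32258

Rearranging supply gives Qs = 2P - 366. Without the control the market clears where 1834 - 2P = 2P - 366, i.e. P* = 550 and Q* = 734.
The floor of 677 is above the equilibrium price 550, so it binds.
At P = 677: Qd = 1834 - 2·677 = 480 and Qs = 2·677 - 366 = 988.
Quantity traded falls to 480. At Q = 480 the demand price is (1834 - 480)/2 = 677 and the supply price is (366 + 480)/2 = 423.
Deadweight loss = ½ · (677 - 423) · (734 - 480) = ½ · 254 · 254 = 32258.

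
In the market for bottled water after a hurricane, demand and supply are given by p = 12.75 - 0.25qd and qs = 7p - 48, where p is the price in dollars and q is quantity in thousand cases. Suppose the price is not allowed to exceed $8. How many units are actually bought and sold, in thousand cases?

Rearranging demand gives qd = 51 - 4p. Setting quantity demanded equal to quantity supplied, 51 - 4p = 7p - 48, gives p* = 9 and q* = 15.
The ceiling of 8 is below the equilibrium price 9, so it binds.
At p = 8: qd = 51 - 4·8 = 19 and qs = 7·8 - 48 = 8.
The quantity actually transacted is the short side, supply: 8.

8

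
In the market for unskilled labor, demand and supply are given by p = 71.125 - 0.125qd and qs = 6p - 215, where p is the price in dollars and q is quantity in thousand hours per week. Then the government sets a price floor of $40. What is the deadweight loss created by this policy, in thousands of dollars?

Rearranging demand gives qd = 569 - 8p. Equilibrium: 569 - 8p = 6p - 215, so 784 = 14p and p* = 56, q* = 121.
The floor of 40 is below the equilibrium price 56, so it is not binding; the market clears at p* = 56, q* = 121.
Since the control does not bind, no trades are prevented and deadweight loss is zero.

0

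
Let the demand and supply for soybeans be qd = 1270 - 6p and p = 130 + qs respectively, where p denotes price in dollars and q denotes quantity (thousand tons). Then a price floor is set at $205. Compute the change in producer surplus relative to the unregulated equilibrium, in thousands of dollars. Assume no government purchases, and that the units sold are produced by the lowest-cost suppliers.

-250

Rearranging supply gives qs = p - 130. Setting quantity demanded equal to quantity supplied, 1270 - 6p = p - 130, gives p* = 200 and q* = 70.
The floor of 205 is above the equilibrium price 200, so it binds.
At p = 205: qd = 1270 - 6·205 = 40 and qs = 205 - 130 = 75.
Producer surplus without the control is ½ · (200 - 130) · 70 = 2450.
With the floor, 40 units are sold at 205. The supply price at q = 40 is 170, so PS = ½ · [(205 - 130) + (205 - 170)] · 40 = 2200.
Change in producer surplus = 2200 - 2450 = -250.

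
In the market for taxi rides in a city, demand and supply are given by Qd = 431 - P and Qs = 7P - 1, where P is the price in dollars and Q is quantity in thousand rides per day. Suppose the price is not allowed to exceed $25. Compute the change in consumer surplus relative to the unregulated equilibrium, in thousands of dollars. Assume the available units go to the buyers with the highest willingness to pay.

-15558.5

Equilibrium: 431 - P = 7P - 1, so 432 = 8P and P* = 54, Q* = 377.
Because the ceiling (25) lies below the market-clearing price, it is binding.
At P = 25: Qd = 431 - 25 = 406 and Qs = 7·25 - 1 = 174.
Consumer surplus without the control is ½ · (431 - 54) · 377 = 71064.5.
With the ceiling, 174 units are sold at 25 (assume they go to the highest-value buyers). The demand price at Q = 174 is 257, so CS = ½ · [(431 - 25) + (257 - 25)] · 174 = 55506.
Change in consumer surplus = 55506 - 71064.5 = -15558.5.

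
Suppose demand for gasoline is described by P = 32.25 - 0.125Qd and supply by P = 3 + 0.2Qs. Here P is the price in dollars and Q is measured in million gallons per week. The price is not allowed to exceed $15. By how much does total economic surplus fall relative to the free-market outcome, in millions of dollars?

Rearranging demand gives Qd = 258 - 8P; rearranging supply gives Qs = 5P - 15. Equilibrium: 258 - 8P = 5P - 15, so 273 = 13P and P* = 21, Q* = 90.
The ceiling of 15 is below the equilibrium price 21, so it binds.
At P = 15: Qd = 258 - 8·15 = 138 and Qs = 5·15 - 15 = 60.
Quantity traded falls to 60. At Q = 60 the demand price is (258 - 60)/8 = 24.75 and the supply price is (15 + 60)/5 = 15.
Deadweight loss = ½ · (24.75 - 15) · (90 - 60) = ½ · 9.75 · 30 = 146.25.

146.25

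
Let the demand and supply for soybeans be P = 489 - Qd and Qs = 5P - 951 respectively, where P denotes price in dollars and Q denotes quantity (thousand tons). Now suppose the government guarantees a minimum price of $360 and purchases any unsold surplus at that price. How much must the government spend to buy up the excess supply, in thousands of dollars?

Rearranging demand gives Qd = 489 - P. Equilibrium: 489 - P = 5P - 951, so 1440 = 6P and P* = 240, Q* = 249.
The floor of 360 is above the equilibrium price 240, so it binds.
At P = 360: Qd = 489 - 360 = 129 and Qs = 5·360 - 951 = 849.
Surplus = Qs - Qd = 720.
Government expenditure = surplus × support price = 720 × 360 = 259200.

259200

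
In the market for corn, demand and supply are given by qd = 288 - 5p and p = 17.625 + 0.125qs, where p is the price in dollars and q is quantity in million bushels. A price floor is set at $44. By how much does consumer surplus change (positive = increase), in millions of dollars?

-1050.5

Rearranging supply gives qs = 8p - 141. Equilibrium: 288 - 5p = 8p - 141, so 429 = 13p and p* = 33, q* = 123.
Because the floor (44) lies above the market-clearing price, it is binding.
At p = 44: qd = 288 - 5·44 = 68 and qs = 8·44 - 141 = 211.
Consumer surplus without the control is ½ · (57.6 - 33) · 123 = 1512.9.
With the floor, consumers buy 68 units at 44, so CS = ½ · (57.6 - 44) · 68 = 462.4.
Change in consumer surplus = 462.4 - 1512.9 = -1050.5.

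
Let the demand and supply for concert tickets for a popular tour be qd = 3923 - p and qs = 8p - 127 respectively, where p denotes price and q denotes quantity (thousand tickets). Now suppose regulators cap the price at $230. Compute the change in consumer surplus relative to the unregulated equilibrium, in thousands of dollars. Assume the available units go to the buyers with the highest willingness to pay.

Equilibrium: 3923 - p = 8p - 127, so 4050 = 9p and p* = 450, q* = 3473.
Because the ceiling (230) lies below the market-clearing price, it is binding.
At p = 230: qd = 3923 - 230 = 3693 and qs = 8·230 - 127 = 1713.
Consumer surplus without the control is ½ · (3923 - 450) · 3473 = 6030864.5.
With the ceiling, 1713 units are sold at 230 (assume they go to the highest-value buyers). The demand price at q = 1713 is 2210, so CS = ½ · [(3923 - 230) + (2210 - 230)] · 1713 = 4858924.5.
Change in consumer surplus = 4858924.5 - 6030864.5 = -1171940.

-1171940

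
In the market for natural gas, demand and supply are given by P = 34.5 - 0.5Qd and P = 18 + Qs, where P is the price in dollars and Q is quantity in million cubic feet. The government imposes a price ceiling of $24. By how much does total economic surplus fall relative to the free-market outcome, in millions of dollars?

18.75

Rearranging demand gives Qd = 69 - 2P; rearranging supply gives Qs = P - 18. Equilibrium: 69 - 2P = P - 18, so 87 = 3P and P* = 29, Q* = 11.
The ceiling of 24 is below the equilibrium price 29, so it binds.
At P = 24: Qd = 69 - 2·24 = 21 and Qs = 24 - 18 = 6.
Quantity traded falls to 6. At Q = 6 the demand price is (69 - 6)/2 = 31.5 and the supply price is 18 + 6 = 24.
Deadweight loss = ½ · (31.5 - 24) · (11 - 6) = ½ · 7.5 · 5 = 18.75.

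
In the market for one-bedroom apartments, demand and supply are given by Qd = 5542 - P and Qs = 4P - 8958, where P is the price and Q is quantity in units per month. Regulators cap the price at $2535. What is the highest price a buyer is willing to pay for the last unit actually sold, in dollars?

Without the control the market clears where 5542 - P = 4P - 8958, i.e. P* = 2900 and Q* = 2642.
The ceiling of 2535 is below the equilibrium price 2900, so it binds.
At P = 2535: Qd = 5542 - 2535 = 3007 and Qs = 4·2535 - 8958 = 1182.
Only 1182 units reach the market. On the demand curve, the marginal buyer's willingness to pay at Q = 1182 is (5542 - 1182) = 4360.

4360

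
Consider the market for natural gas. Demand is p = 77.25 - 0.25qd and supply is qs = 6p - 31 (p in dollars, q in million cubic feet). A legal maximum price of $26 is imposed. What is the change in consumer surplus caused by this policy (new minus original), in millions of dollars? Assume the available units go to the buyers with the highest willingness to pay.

Rearranging demand gives qd = 309 - 4p. Setting quantity demanded equal to quantity supplied, 309 - 4p = 6p - 31, gives p* = 34 and q* = 173.
Since 26 < 34, the ceiling is binding.
At p = 26: qd = 309 - 4·26 = 205 and qs = 6·26 - 31 = 125.
Consumer surplus without the control is ½ · (77.25 - 34) · 173 = 3741.125.
With the ceiling, 125 units are sold at 26 (assume they go to the highest-value buyers). The demand price at q = 125 is 46, so CS = ½ · [(77.25 - 26) + (46 - 26)] · 125 = 4453.125.
Change in consumer surplus = 4453.125 - 3741.125 = 712.

712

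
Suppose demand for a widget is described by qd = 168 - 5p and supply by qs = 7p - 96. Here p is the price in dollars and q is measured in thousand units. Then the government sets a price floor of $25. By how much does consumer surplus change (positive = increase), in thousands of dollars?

In a free market, 168 - 5p = 7p - 96 gives the equilibrium p* = 22, q* = 58.
The floor of 25 is above the equilibrium price 22, so it binds.
At p = 25: qd = 168 - 5·25 = 43 and qs = 7·25 - 96 = 79.
Consumer surplus without the control is ½ · (33.6 - 22) · 58 = 336.4.
With the floor, consumers buy 43 units at 25, so CS = ½ · (33.6 - 25) · 43 = 184.9.
Change in consumer surplus = 184.9 - 336.4 = -151.5.

-151.5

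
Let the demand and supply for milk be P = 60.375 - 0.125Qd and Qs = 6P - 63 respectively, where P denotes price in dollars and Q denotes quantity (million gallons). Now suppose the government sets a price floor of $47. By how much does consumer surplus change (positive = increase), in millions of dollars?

-1112

Rearranging demand gives Qd = 483 - 8P. Setting quantity demanded equal to quantity supplied, 483 - 8P = 6P - 63, gives P* = 39 and Q* = 171.
The floor of 47 is above the equilibrium price 39, so it binds.
At P = 47: Qd = 483 - 8·47 = 107 and Qs = 6·47 - 63 = 219.
Consumer surplus without the control is ½ · (60.375 - 39) · 171 = 1827.5625.
With the floor, consumers buy 107 units at 47, so CS = ½ · (60.375 - 47) · 107 = 715.5625.
Change in consumer surplus = 715.5625 - 1827.5625 = -1112.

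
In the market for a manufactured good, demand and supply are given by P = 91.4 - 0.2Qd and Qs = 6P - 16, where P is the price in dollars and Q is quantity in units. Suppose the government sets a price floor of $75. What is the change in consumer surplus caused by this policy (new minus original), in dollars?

-5184

Rearranging demand gives Qd = 457 - 5P. In a free market, 457 - 5P = 6P - 16 gives the equilibrium P* = 43, Q* = 242.
Because the floor (75) lies above the market-clearing price, it is binding.
At P = 75: Qd = 457 - 5·75 = 82 and Qs = 6·75 - 16 = 434.
Consumer surplus without the control is ½ · (91.4 - 43) · 242 = 5856.4.
With the floor, consumers buy 82 units at 75, so CS = ½ · (91.4 - 75) · 82 = 672.4.
Change in consumer surplus = 672.4 - 5856.4 = -5184.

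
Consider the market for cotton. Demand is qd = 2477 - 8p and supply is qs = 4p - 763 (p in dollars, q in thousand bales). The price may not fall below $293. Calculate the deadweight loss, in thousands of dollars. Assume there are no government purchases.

Without the control the market clears where 2477 - 8p = 4p - 763, i.e. p* = 270 and q* = 317.
The floor of 293 is above the equilibrium price 270, so it binds.
At p = 293: qd = 2477 - 8·293 = 133 and qs = 4·293 - 763 = 409.
Quantity traded falls to 133. At q = 133 the demand price is (2477 - 133)/8 = 293 and the supply price is (763 + 133)/4 = 224.
Deadweight loss = ½ · (293 - 224) · (317 - 133) = ½ · 69 · 184 = 6348.

6348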